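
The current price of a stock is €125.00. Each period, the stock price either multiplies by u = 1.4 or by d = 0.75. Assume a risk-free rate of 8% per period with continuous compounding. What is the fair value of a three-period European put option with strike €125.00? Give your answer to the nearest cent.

€14.21

Risk-neutral probability p = (e^0.08 − 0.75)/(1.4 − 0.75) = 0.3333/0.6500 = 0.5127
Terminal stock prices: S_uuu = 343, S_uud = 183.7, S_udd = 98.44, S_ddd = 52.73
Terminal payoffs (K − S): max(-218, 0) = 0, max(-58.75, 0) = 0, max(26.56, 0) = 26.56, max(72.27, 0) = 72.27
Node uu (S = 245): V_uu = e^(−0.08)·[0.5127·0.0000 + 0.4873·0.0000] = 0.0000
Node ud (S = 131.2): V_ud = e^(−0.08)·[0.5127·0.0000 + 0.4873·26.5625] = 11.9475
Node dd (S = 70.31): V_dd = e^(−0.08)·[0.5127·26.5625 + 0.4873·72.2656] = 45.0770
Node u (S = 175): V_u = e^(−0.08)·[0.5127·0.0000 + 0.4873·11.9475] = 5.3739
Node d (S = 93.75): V_d = e^(−0.08)·[0.5127·11.9475 + 0.4873·45.0770] = 25.9302
Node 0 (S = 125): V_0 = e^(−0.08)·[0.5127·5.3739 + 0.4873·25.9302] = 14.2067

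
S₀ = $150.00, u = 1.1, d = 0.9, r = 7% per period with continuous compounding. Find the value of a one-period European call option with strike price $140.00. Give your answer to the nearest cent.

Risk-neutral probability p = (e^0.07 − 0.9)/(1.1 − 0.9) = 0.1725/0.2000 = 0.8625
Terminal stock prices: S_u = 165, S_d = 135
Terminal payoffs (S − K): max(25, 0) = 25, max(-5, 0) = 0
Node 0 (S = 150): V_0 = e^(−0.07)·[0.8625·25.0000 + 0.1375·0.0000] = 20.1057

$20.11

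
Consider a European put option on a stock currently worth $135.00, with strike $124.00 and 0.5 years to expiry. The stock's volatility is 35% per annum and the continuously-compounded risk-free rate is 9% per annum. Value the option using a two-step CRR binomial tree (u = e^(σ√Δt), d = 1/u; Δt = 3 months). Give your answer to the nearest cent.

CRR parameters: u = e^(σ√Δt) = e^(0.35·√0.25) = 1.1912, d = 1/u = 0.8395
Per-period rate: rΔt = 0.09·0.25 = 0.0225, so R = e^0.0225 = 1.0228
Risk-neutral probability p = (e^0.0225 − 0.8395)/(1.1912 − 0.8395) = 0.1833/0.3518 = 0.5210
Terminal stock prices: S_uu = 191.6, S_ud = 135, S_dd = 95.13
Terminal payoffs (K − S): max(-67.57, 0) = 0, max(-11, 0) = 0, max(28.87, 0) = 28.87
Node u (S = 160.8): V_u = e^(−0.0225)·[0.5210·0.0000 + 0.4790·0.0000] = 0.0000
Node d (S = 113.3): V_d = e^(−0.0225)·[0.5210·0.0000 + 0.4790·28.8671] = 13.5184
Node 0 (S = 135): V_0 = e^(−0.0225)·[0.5210·0.0000 + 0.4790·13.5184] = 6.3307

$6.33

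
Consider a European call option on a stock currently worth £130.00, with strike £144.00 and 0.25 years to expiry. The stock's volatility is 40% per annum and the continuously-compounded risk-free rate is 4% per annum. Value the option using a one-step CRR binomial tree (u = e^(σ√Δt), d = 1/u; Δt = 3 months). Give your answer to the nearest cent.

CRR parameters: u = e^(σ√Δt) = e^(0.4·√0.25) = 1.2214, d = 1/u = 0.8187
Per-period rate: rΔt = 0.04·0.25 = 0.01, so R = e^0.01 = 1.0101
Risk-neutral probability p = (e^0.01 − 0.8187)/(1.2214 − 0.8187) = 0.1913/0.4027 = 0.4751
Terminal stock prices: S_u = 158.8, S_d = 106.4
Terminal payoffs (S − K): max(14.78, 0) = 14.78, max(-37.57, 0) = 0
Node 0 (S = 130): V_0 = e^(−0.01)·[0.4751·14.7824 + 0.5249·0.0000] = 6.9536

£6.95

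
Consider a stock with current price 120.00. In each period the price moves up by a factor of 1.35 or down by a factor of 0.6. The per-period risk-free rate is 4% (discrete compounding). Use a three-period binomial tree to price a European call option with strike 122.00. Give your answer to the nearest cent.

Risk-neutral probability p = (1 + 0.04 − 0.6)/(1.35 − 0.6) = 0.4400/0.7500 = 0.5867
Terminal stock prices: S_uuu = 295.2, S_uud = 131.2, S_udd = 58.32, S_ddd = 25.92
Terminal payoffs (S − K): max(173.2, 0) = 173.2, max(9.22, 0) = 9.22, max(-63.68, 0) = 0, max(-96.08, 0) = 0
Node uu (S = 218.7): V_uu = 1/1.04·[0.5867·173.2450 + 0.4133·9.2200] = 101.3923
Node ud (S = 97.2): V_ud = 1/1.04·[0.5867·9.2200 + 0.4133·0.0000] = 5.2010
Node dd (S = 43.2): V_dd = 1/1.04·[0.5867·0.0000 + 0.4133·0.0000] = 0.0000
Node u (S = 162): V_u = 1/1.04·[0.5867·101.3923 + 0.4133·5.2010] = 59.2627
Node d (S = 72): V_d = 1/1.04·[0.5867·5.2010 + 0.4133·0.0000] = 2.9339
Node 0 (S = 120): V_0 = 1/1.04·[0.5867·59.2627 + 0.4133·2.9339] = 34.5963

34.60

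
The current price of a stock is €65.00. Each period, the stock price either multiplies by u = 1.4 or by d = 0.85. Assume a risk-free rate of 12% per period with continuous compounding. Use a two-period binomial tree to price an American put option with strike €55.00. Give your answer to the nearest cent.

€1.55

Risk-neutral probability p = (e^0.12 − 0.85)/(1.4 − 0.85) = 0.2775/0.5500 = 0.5045
Terminal stock prices: S_uu = 127.4, S_ud = 77.35, S_dd = 46.96
Terminal payoffs (K − S): max(-72.4, 0) = 0, max(-22.35, 0) = 0, max(8.038, 0) = 8.038
Node u (S = 91): continuation = e^(−0.12)·[0.5045·0.0000 + 0.4955·0.0000] = 0.0000; exercise value = 0.0000 ≤ continuation, so V_u = 0.0000
Node d (S = 55.25): continuation = e^(−0.12)·[0.5045·0.0000 + 0.4955·8.0375] = 3.5319; exercise value = 0.0000 ≤ continuation, so V_d = 3.5319
Node 0 (S = 65): continuation = e^(−0.12)·[0.5045·0.0000 + 0.4955·3.5319] = 1.5521; exercise value = 0.0000 ≤ continuation, so V_0 = 1.5521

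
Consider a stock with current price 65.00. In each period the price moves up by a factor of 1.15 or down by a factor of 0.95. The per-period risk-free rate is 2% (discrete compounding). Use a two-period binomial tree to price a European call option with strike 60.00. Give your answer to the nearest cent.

Risk-neutral probability p = (1 + 0.02 − 0.95)/(1.15 − 0.95) = 0.0700/0.2000 = 0.3500
Terminal stock prices: S_uu = 85.96, S_ud = 71.01, S_dd = 58.66
Terminal payoffs (S − K): max(25.96, 0) = 25.96, max(11.01, 0) = 11.01, max(-1.337, 0) = 0
Node u (S = 74.75): V_u = 1/1.02·[0.3500·25.9625 + 0.6500·11.0125] = 15.9265
Node d (S = 61.75): V_d = 1/1.02·[0.3500·11.0125 + 0.6500·0.0000] = 3.7788
Node 0 (S = 65): V_0 = 1/1.02·[0.3500·15.9265 + 0.6500·3.7788] = 7.8730

7.87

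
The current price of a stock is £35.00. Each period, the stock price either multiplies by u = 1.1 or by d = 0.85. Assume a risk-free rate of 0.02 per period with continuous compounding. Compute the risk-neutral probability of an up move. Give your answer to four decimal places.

p = 0.6808

Risk-neutral probability p = (e^0.02 − 0.85)/(1.1 − 0.85) = 0.1702/0.2500 = 0.6808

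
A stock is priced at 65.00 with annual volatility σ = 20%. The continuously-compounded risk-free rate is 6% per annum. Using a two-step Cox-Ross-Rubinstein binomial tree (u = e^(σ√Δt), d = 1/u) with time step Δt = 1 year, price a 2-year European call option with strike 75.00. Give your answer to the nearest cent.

CRR parameters: u = e^(σ√Δt) = e^(0.2·√1) = 1.2214, d = 1/u = 0.8187
Per-period rate: rΔt = 0.06·1 = 0.06, so R = e^0.06 = 1.0618
Risk-neutral probability p = (e^0.06 − 0.8187)/(1.2214 − 0.8187) = 0.2431/0.4027 = 0.6037
Terminal stock prices: S_uu = 96.97, S_ud = 65, S_dd = 43.57
Terminal payoffs (S − K): max(21.97, 0) = 21.97, max(-10, 0) = 0, max(-31.43, 0) = 0
Node u (S = 79.39): V_u = e^(−0.06)·[0.6037·21.9686 + 0.3963·0.0000] = 12.4908
Node d (S = 53.22): V_d = e^(−0.06)·[0.6037·0.0000 + 0.3963·0.0000] = 0.0000
Node 0 (S = 65): V_0 = e^(−0.06)·[0.6037·12.4908 + 0.3963·0.0000] = 7.1019

7.10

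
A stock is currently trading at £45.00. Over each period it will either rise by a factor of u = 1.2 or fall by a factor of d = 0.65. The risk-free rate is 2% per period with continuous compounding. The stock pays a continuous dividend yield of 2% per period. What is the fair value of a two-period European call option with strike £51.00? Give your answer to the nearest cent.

£5.37

Per-period risk-free factor R = e^0.02 = 1.0202; dividend-adjusted growth = e^(0.02−0.02) = 1.0000.
Risk-neutral probability p = (1.0000 − 0.65)/(1.2 − 0.65) = 0.3500/0.5500 = 0.6364
Terminal stock prices: S_uu = 64.8, S_ud = 35.1, S_dd = 19.01
Terminal payoffs (S − K): max(13.8, 0) = 13.8, max(-15.9, 0) = 0, max(-31.99, 0) = 0
Node u (S = 54): V_u = e^(−0.02)·[0.6364·13.8000 + 0.3636·0.0000] = 8.6079
Node d (S = 29.25): V_d = e^(−0.02)·[0.6364·0.0000 + 0.3636·0.0000] = 0.0000
Node 0 (S = 45): V_0 = e^(−0.02)·[0.6364·8.6079 + 0.3636·0.0000] = 5.3693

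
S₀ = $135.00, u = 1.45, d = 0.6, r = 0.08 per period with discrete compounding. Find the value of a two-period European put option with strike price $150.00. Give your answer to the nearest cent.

$30.19

Risk-neutral probability p = (1 + 0.08 − 0.6)/(1.45 − 0.6) = 0.4800/0.8500 = 0.5647
Terminal stock prices: S_uu = 283.8, S_ud = 117.4, S_dd = 48.6
Terminal payoffs (K − S): max(-133.8, 0) = 0, max(32.55, 0) = 32.55, max(101.4, 0) = 101.4
Node u (S = 195.8): V_u = 1/1.08·[0.5647·0.0000 + 0.4353·32.5500] = 13.1193
Node d (S = 81): V_d = 1/1.08·[0.5647·32.5500 + 0.4353·101.4000] = 57.8889
Node 0 (S = 135): V_0 = 1/1.08·[0.5647·13.1193 + 0.4353·57.8889] = 30.1919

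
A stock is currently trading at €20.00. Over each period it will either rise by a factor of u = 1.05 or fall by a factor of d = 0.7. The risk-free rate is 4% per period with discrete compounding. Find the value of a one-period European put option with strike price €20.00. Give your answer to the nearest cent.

Risk-neutral probability p = (1 + 0.04 − 0.7)/(1.05 − 0.7) = 0.3400/0.3500 = 0.9714
Terminal stock prices: S_u = 21, S_d = 14
Terminal payoffs (K − S): max(-1, 0) = 0, max(6, 0) = 6
Node 0 (S = 20): V_0 = 1/1.04·[0.9714·0.0000 + 0.0286·6.0000] = 0.1648

€0.16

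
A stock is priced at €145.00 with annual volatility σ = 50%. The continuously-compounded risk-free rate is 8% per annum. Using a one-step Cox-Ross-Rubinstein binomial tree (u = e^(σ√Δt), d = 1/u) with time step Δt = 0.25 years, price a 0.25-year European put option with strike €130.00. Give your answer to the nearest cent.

€8.74

CRR parameters: u = e^(σ√Δt) = e^(0.5·√0.25) = 1.2840, d = 1/u = 0.7788
Per-period rate: rΔt = 0.08·0.25 = 0.02, so R = e^0.02 = 1.0202
Risk-neutral probability p = (e^0.02 − 0.7788)/(1.2840 − 0.7788) = 0.2414/0.5052 = 0.4778
Terminal stock prices: S_u = 186.2, S_d = 112.9
Terminal payoffs (K − S): max(-56.18, 0) = 0, max(17.07, 0) = 17.07
Node 0 (S = 145): V_0 = e^(−0.02)·[0.4778·0.0000 + 0.5222·17.0739] = 8.7393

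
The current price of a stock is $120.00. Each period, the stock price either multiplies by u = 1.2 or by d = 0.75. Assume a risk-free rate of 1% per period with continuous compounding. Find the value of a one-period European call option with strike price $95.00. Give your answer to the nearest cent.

Risk-neutral probability p = (e^0.01 − 0.75)/(1.2 − 0.75) = 0.2601/0.4500 = 0.5779
Terminal stock prices: S_u = 144, S_d = 90
Terminal payoffs (S − K): max(49, 0) = 49, max(-5, 0) = 0
Node 0 (S = 120): V_0 = e^(−0.01)·[0.5779·49.0000 + 0.4221·0.0000] = 28.0348

$28.03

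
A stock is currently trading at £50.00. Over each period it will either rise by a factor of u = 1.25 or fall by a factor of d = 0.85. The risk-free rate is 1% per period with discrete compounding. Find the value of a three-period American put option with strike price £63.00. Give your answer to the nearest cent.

Risk-neutral probability p = (1 + 0.01 − 0.85)/(1.25 − 0.85) = 0.1600/0.4000 = 0.4000
Terminal stock prices: S_uuu = 97.66, S_uud = 66.41, S_udd = 45.16, S_ddd = 30.71
Terminal payoffs (K − S): max(-34.66, 0) = 0, max(-3.406, 0) = 0, max(17.84, 0) = 17.84, max(32.29, 0) = 32.29
Node uu (S = 78.12): continuation = 1/1.01·[0.4000·0.0000 + 0.6000·0.0000] = 0.0000; exercise value = 0.0000 ≤ continuation, so V_uu = 0.0000
Node ud (S = 53.12): continuation = 1/1.01·[0.4000·0.0000 + 0.6000·17.8438] = 10.6002; exercise value = 9.8750 ≤ continuation, so V_ud = 10.6002
Node dd (S = 36.12): continuation = 1/1.01·[0.4000·17.8438 + 0.6000·32.2938] = 26.2512; exercise value = 26.8750 > continuation, so V_dd = 26.8750 (exercise)
Node u (S = 62.5): continuation = 1/1.01·[0.4000·0.0000 + 0.6000·10.6002] = 6.2972; exercise value = 0.5000 ≤ continuation, so V_u = 6.2972
Node d (S = 42.5): continuation = 1/1.01·[0.4000·10.6002 + 0.6000·26.8750] = 20.1635; exercise value = 20.5000 > continuation, so V_d = 20.5000 (exercise)
Node 0 (S = 50): continuation = 1/1.01·[0.4000·6.2972 + 0.6000·20.5000] = 14.6721; exercise value = 13.0000 ≤ continuation, so V_0 = 14.6721

£14.67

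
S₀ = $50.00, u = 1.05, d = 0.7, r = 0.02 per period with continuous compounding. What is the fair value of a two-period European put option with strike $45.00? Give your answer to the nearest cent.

Risk-neutral probability p = (e^0.02 − 0.7)/(1.05 − 0.7) = 0.3202/0.3500 = 0.9149
Terminal stock prices: S_uu = 55.12, S_ud = 36.75, S_dd = 24.5
Terminal payoffs (K − S): max(-10.12, 0) = 0, max(8.25, 0) = 8.25, max(20.5, 0) = 20.5
Node u (S = 52.5): V_u = e^(−0.02)·[0.9149·0.0000 + 0.0851·8.2500] = 0.6885
Node d (S = 35): V_d = e^(−0.02)·[0.9149·8.2500 + 0.0851·20.5000] = 9.1089
Node 0 (S = 50): V_0 = e^(−0.02)·[0.9149·0.6885 + 0.0851·9.1089] = 1.3776

$1.38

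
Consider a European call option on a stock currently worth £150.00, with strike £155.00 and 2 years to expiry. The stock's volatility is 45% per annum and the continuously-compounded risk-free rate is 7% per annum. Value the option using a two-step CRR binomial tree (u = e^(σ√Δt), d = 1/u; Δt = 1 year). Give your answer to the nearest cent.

CRR parameters: u = e^(σ√Δt) = e^(0.45·√1) = 1.5683, d = 1/u = 0.6376
Per-period rate: rΔt = 0.07·1 = 0.07, so R = e^0.07 = 1.0725
Risk-neutral probability p = (e^0.07 − 0.6376)/(1.5683 − 0.6376) = 0.4349/0.9307 = 0.4673
Terminal stock prices: S_uu = 368.9, S_ud = 150, S_dd = 60.99
Terminal payoffs (S − K): max(213.9, 0) = 213.9, max(-5, 0) = 0, max(-94.01, 0) = 0
Node u (S = 235.2): V_u = e^(−0.07)·[0.4673·213.9405 + 0.5327·0.0000] = 93.2094
Node d (S = 95.64): V_d = e^(−0.07)·[0.4673·0.0000 + 0.5327·0.0000] = 0.0000
Node 0 (S = 150): V_0 = e^(−0.07)·[0.4673·93.2094 + 0.5327·0.0000] = 40.6094

£40.61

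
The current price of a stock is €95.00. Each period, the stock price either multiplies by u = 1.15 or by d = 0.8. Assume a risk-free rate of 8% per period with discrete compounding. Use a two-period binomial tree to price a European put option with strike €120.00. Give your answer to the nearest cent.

Risk-neutral probability p = (1 + 0.08 − 0.8)/(1.15 − 0.8) = 0.2800/0.3500 = 0.8000
Terminal stock prices: S_uu = 125.6, S_ud = 87.4, S_dd = 60.8
Terminal payoffs (K − S): max(-5.637, 0) = 0, max(32.6, 0) = 32.6, max(59.2, 0) = 59.2
Node u (S = 109.2): V_u = 1/1.08·[0.8000·0.0000 + 0.2000·32.6000] = 6.0370
Node d (S = 76): V_d = 1/1.08·[0.8000·32.6000 + 0.2000·59.2000] = 35.1111
Node 0 (S = 95): V_0 = 1/1.08·[0.8000·6.0370 + 0.2000·35.1111] = 10.9739

€10.97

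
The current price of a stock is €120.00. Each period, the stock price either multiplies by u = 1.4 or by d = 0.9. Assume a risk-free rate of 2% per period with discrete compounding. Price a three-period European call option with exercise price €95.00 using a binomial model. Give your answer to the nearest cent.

€33.59

Risk-neutral probability p = (1 + 0.02 − 0.9)/(1.4 − 0.9) = 0.1200/0.5000 = 0.2400
Terminal stock prices: S_uuu = 329.3, S_uud = 211.7, S_udd = 136.1, S_ddd = 87.48
Terminal payoffs (S − K): max(234.3, 0) = 234.3, max(116.7, 0) = 116.7, max(41.08, 0) = 41.08, max(-7.52, 0) = 0
Node uu (S = 235.2): V_uu = 1/1.02·[0.2400·234.2800 + 0.7600·116.6800] = 142.0627
Node ud (S = 151.2): V_ud = 1/1.02·[0.2400·116.6800 + 0.7600·41.0800] = 58.0627
Node dd (S = 97.2): V_dd = 1/1.02·[0.2400·41.0800 + 0.7600·0.0000] = 9.6659
Node u (S = 168): V_u = 1/1.02·[0.2400·142.0627 + 0.7600·58.0627] = 76.6890
Node d (S = 108): V_d = 1/1.02·[0.2400·58.0627 + 0.7600·9.6659] = 20.8639
Node 0 (S = 120): V_0 = 1/1.02·[0.2400·76.6890 + 0.7600·20.8639] = 33.5901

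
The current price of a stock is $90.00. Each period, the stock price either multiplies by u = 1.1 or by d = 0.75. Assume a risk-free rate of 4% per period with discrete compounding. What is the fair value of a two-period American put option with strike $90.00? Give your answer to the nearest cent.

Risk-neutral probability p = (1 + 0.04 − 0.75)/(1.1 − 0.75) = 0.2900/0.3500 = 0.8286
Terminal stock prices: S_uu = 108.9, S_ud = 74.25, S_dd = 50.62
Terminal payoffs (K − S): max(-18.9, 0) = 0, max(15.75, 0) = 15.75, max(39.38, 0) = 39.38
Node u (S = 99): continuation = 1/1.04·[0.8286·0.0000 + 0.1714·15.7500] = 2.5962; exercise value = 0.0000 ≤ continuation, so V_u = 2.5962
Node d (S = 67.5): continuation = 1/1.04·[0.8286·15.7500 + 0.1714·39.3750] = 19.0385; exercise value = 22.5000 > continuation, so V_d = 22.5000 (exercise)
Node 0 (S = 90): continuation = 1/1.04·[0.8286·2.5962 + 0.1714·22.5000] = 5.7772; exercise value = 0.0000 ≤ continuation, so V_0 = 5.7772

$5.78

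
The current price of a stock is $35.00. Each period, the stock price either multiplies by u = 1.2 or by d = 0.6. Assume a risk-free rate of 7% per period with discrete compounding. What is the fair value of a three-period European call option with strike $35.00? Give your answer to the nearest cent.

$10.00

Risk-neutral probability p = (1 + 0.07 − 0.6)/(1.2 − 0.6) = 0.4700/0.6000 = 0.7833
Terminal stock prices: S_uuu = 60.48, S_uud = 30.24, S_udd = 15.12, S_ddd = 7.56
Terminal payoffs (S − K): max(25.48, 0) = 25.48, max(-4.76, 0) = 0, max(-19.88, 0) = 0, max(-27.44, 0) = 0
Node uu (S = 50.4): V_uu = 1/1.07·[0.7833·25.4800 + 0.2167·0.0000] = 18.6536
Node ud (S = 25.2): V_ud = 1/1.07·[0.7833·0.0000 + 0.2167·0.0000] = 0.0000
Node dd (S = 12.6): V_dd = 1/1.07·[0.7833·0.0000 + 0.2167·0.0000] = 0.0000
Node u (S = 42): V_u = 1/1.07·[0.7833·18.6536 + 0.2167·0.0000] = 13.6560
Node d (S = 21): V_d = 1/1.07·[0.7833·0.0000 + 0.2167·0.0000] = 0.0000
Node 0 (S = 35): V_0 = 1/1.07·[0.7833·13.6560 + 0.2167·0.0000] = 9.9974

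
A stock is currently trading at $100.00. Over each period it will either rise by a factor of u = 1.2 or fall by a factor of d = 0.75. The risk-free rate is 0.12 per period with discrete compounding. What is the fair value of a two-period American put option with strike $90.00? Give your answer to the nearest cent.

$2.38

Risk-neutral probability p = (1 + 0.12 − 0.75)/(1.2 − 0.75) = 0.3700/0.4500 = 0.8222
Terminal stock prices: S_uu = 144, S_ud = 90, S_dd = 56.25
Terminal payoffs (K − S): max(-54, 0) = 0, max(0, 0) = 0, max(33.75, 0) = 33.75
Node u (S = 120): continuation = 1/1.12·[0.8222·0.0000 + 0.1778·0.0000] = 0.0000; exercise value = 0.0000 ≤ continuation, so V_u = 0.0000
Node d (S = 75): continuation = 1/1.12·[0.8222·0.0000 + 0.1778·33.7500] = 5.3571; exercise value = 15.0000 > continuation, so V_d = 15.0000 (exercise)
Node 0 (S = 100): continuation = 1/1.12·[0.8222·0.0000 + 0.1778·15.0000] = 2.3810; exercise value = 0.0000 ≤ continuation, so V_0 = 2.3810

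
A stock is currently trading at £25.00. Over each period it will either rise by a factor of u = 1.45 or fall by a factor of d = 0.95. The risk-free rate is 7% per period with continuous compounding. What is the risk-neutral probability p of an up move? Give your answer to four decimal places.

Risk-neutral probability p = (e^0.07 − 0.95)/(1.45 − 0.95) = 0.1225/0.5000 = 0.2450

p = 0.2450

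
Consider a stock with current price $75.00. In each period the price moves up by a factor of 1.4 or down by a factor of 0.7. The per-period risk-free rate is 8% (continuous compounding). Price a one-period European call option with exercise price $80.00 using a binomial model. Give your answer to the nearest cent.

Risk-neutral probability p = (e^0.08 − 0.7)/(1.4 − 0.7) = 0.3833/0.7000 = 0.5476
Terminal stock prices: S_u = 105, S_d = 52.5
Terminal payoffs (S − K): max(25, 0) = 25, max(-27.5, 0) = 0
Node 0 (S = 75): V_0 = e^(−0.08)·[0.5476·25.0000 + 0.4524·0.0000] = 12.6364

$12.64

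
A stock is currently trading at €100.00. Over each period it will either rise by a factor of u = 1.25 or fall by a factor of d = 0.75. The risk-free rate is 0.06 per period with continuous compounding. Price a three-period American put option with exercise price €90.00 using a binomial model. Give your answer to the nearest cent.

€7.14

Risk-neutral probability p = (e^0.06 − 0.75)/(1.25 − 0.75) = 0.3118/0.5000 = 0.6237
Terminal stock prices: S_uuu = 195.3, S_uud = 117.2, S_udd = 70.31, S_ddd = 42.19
Terminal payoffs (K − S): max(-105.3, 0) = 0, max(-27.19, 0) = 0, max(19.69, 0) = 19.69, max(47.81, 0) = 47.81
Node uu (S = 156.2): continuation = e^(−0.06)·[0.6237·0.0000 + 0.3763·0.0000] = 0.0000; exercise value = 0.0000 ≤ continuation, so V_uu = 0.0000
Node ud (S = 93.75): continuation = e^(−0.06)·[0.6237·0.0000 + 0.3763·19.6875] = 6.9775; exercise value = 0.0000 ≤ continuation, so V_ud = 6.9775
Node dd (S = 56.25): continuation = e^(−0.06)·[0.6237·19.6875 + 0.3763·47.8125] = 28.5088; exercise value = 33.7500 > continuation, so V_dd = 33.7500 (exercise)
Node u (S = 125): continuation = e^(−0.06)·[0.6237·0.0000 + 0.3763·6.9775] = 2.4729; exercise value = 0.0000 ≤ continuation, so V_u = 2.4729
Node d (S = 75): continuation = e^(−0.06)·[0.6237·6.9775 + 0.3763·33.7500] = 16.0596; exercise value = 15.0000 ≤ continuation, so V_d = 16.0596
Node 0 (S = 100): continuation = e^(−0.06)·[0.6237·2.4729 + 0.3763·16.0596] = 7.1442; exercise value = 0.0000 ≤ continuation, so V_0 = 7.1442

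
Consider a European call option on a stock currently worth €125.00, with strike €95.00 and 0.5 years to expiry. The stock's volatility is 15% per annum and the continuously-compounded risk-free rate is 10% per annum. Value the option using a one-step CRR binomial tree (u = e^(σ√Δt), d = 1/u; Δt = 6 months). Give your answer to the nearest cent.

€34.63

CRR parameters: u = e^(σ√Δt) = e^(0.15·√0.5) = 1.1119, d = 1/u = 0.8994
Per-period rate: rΔt = 0.1·0.5 = 0.05, so R = e^0.05 = 1.0513
Risk-neutral probability p = (e^0.05 − 0.8994)/(1.1119 − 0.8994) = 0.1519/0.2125 = 0.7148
Terminal stock prices: S_u = 139, S_d = 112.4
Terminal payoffs (S − K): max(43.99, 0) = 43.99, max(17.42, 0) = 17.42
Node 0 (S = 125): V_0 = e^(−0.05)·[0.7148·43.9869 + 0.2852·17.4207] = 34.6332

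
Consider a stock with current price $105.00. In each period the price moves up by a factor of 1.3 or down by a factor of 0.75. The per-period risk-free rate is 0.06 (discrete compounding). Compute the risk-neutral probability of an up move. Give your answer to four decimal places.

p = 0.5636

Risk-neutral probability p = (1 + 0.06 − 0.75)/(1.3 − 0.75) = 0.3100/0.5500 = 0.5636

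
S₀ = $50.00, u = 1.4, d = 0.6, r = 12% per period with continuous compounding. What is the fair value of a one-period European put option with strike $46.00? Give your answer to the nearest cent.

Risk-neutral probability p = (e^0.12 − 0.6)/(1.4 − 0.6) = 0.5275/0.8000 = 0.6594
Terminal stock prices: S_u = 70, S_d = 30
Terminal payoffs (K − S): max(-24, 0) = 0, max(16, 0) = 16
Node 0 (S = 50): V_0 = e^(−0.12)·[0.6594·0.0000 + 0.3406·16.0000] = 4.8338

$4.83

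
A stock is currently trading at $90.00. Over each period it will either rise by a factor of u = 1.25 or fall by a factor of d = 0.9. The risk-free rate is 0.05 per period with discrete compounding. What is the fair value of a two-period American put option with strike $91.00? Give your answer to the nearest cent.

Risk-neutral probability p = (1 + 0.05 − 0.9)/(1.25 − 0.9) = 0.1500/0.3500 = 0.4286
Terminal stock prices: S_uu = 140.6, S_ud = 101.2, S_dd = 72.9
Terminal payoffs (K − S): max(-49.62, 0) = 0, max(-10.25, 0) = 0, max(18.1, 0) = 18.1
Node u (S = 112.5): continuation = 1/1.05·[0.4286·0.0000 + 0.5714·0.0000] = 0.0000; exercise value = 0.0000 ≤ continuation, so V_u = 0.0000
Node d (S = 81): continuation = 1/1.05·[0.4286·0.0000 + 0.5714·18.1000] = 9.8503; exercise value = 10.0000 > continuation, so V_d = 10.0000 (exercise)
Node 0 (S = 90): continuation = 1/1.05·[0.4286·0.0000 + 0.5714·10.0000] = 5.4422; exercise value = 1.0000 ≤ continuation, so V_0 = 5.4422

$5.44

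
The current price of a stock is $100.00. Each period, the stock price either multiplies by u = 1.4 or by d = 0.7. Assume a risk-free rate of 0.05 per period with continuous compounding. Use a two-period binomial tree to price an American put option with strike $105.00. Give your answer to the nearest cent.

$18.17

Risk-neutral probability p = (e^0.05 − 0.7)/(1.4 − 0.7) = 0.3513/0.7000 = 0.5018
Terminal stock prices: S_uu = 196, S_ud = 98, S_dd = 49
Terminal payoffs (K − S): max(-91, 0) = 0, max(7, 0) = 7, max(56, 0) = 56
Node u (S = 140): continuation = e^(−0.05)·[0.5018·0.0000 + 0.4982·7.0000] = 3.3172; exercise value = 0.0000 ≤ continuation, so V_u = 3.3172
Node d (S = 70): continuation = e^(−0.05)·[0.5018·7.0000 + 0.4982·56.0000] = 29.8791; exercise value = 35.0000 > continuation, so V_d = 35.0000 (exercise)
Node 0 (S = 100): continuation = e^(−0.05)·[0.5018·3.3172 + 0.4982·35.0000] = 18.1695; exercise value = 5.0000 ≤ continuation, so V_0 = 18.1695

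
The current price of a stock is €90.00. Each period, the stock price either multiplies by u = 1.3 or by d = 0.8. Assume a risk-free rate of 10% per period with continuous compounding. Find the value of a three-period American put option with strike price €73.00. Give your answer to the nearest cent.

Risk-neutral probability p = (e^0.1 − 0.8)/(1.3 − 0.8) = 0.3052/0.5000 = 0.6103
Terminal stock prices: S_uuu = 197.7, S_uud = 121.7, S_udd = 74.88, S_ddd = 46.08
Terminal payoffs (K − S): max(-124.7, 0) = 0, max(-48.68, 0) = 0, max(-1.88, 0) = 0, max(26.92, 0) = 26.92
Node uu (S = 152.1): continuation = e^(−0.1)·[0.6103·0.0000 + 0.3897·0.0000] = 0.0000; exercise value = 0.0000 ≤ continuation, so V_uu = 0.0000
Node ud (S = 93.6): continuation = e^(−0.1)·[0.6103·0.0000 + 0.3897·0.0000] = 0.0000; exercise value = 0.0000 ≤ continuation, so V_ud = 0.0000
Node dd (S = 57.6): continuation = e^(−0.1)·[0.6103·0.0000 + 0.3897·26.9200] = 9.4914; exercise value = 15.4000 > continuation, so V_dd = 15.4000 (exercise)
Node u (S = 117): continuation = e^(−0.1)·[0.6103·0.0000 + 0.3897·0.0000] = 0.0000; exercise value = 0.0000 ≤ continuation, so V_u = 0.0000
Node d (S = 72): continuation = e^(−0.1)·[0.6103·0.0000 + 0.3897·15.4000] = 5.4297; exercise value = 1.0000 ≤ continuation, so V_d = 5.4297
Node 0 (S = 90): continuation = e^(−0.1)·[0.6103·0.0000 + 0.3897·5.4297] = 1.9144; exercise value = 0.0000 ≤ continuation, so V_0 = 1.9144

€1.91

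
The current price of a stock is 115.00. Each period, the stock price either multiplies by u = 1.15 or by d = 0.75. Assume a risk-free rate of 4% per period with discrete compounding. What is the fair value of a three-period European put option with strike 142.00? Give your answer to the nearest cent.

22.38

Risk-neutral probability p = (1 + 0.04 − 0.75)/(1.15 − 0.75) = 0.2900/0.4000 = 0.7250
Terminal stock prices: S_uuu = 174.9, S_uud = 114.1, S_udd = 74.39, S_ddd = 48.52
Terminal payoffs (K − S): max(-32.9, 0) = 0, max(27.93, 0) = 27.93, max(67.61, 0) = 67.61, max(93.48, 0) = 93.48
Node uu (S = 152.1): V_uu = 1/1.04·[0.7250·0.0000 + 0.2750·27.9344] = 7.3865
Node ud (S = 99.19): V_ud = 1/1.04·[0.7250·27.9344 + 0.2750·67.6094] = 37.3510
Node dd (S = 64.69): V_dd = 1/1.04·[0.7250·67.6094 + 0.2750·93.4844] = 71.8510
Node u (S = 132.2): V_u = 1/1.04·[0.7250·7.3865 + 0.2750·37.3510] = 15.0257
Node d (S = 86.25): V_d = 1/1.04·[0.7250·37.3510 + 0.2750·71.8510] = 45.0370
Node 0 (S = 115): V_0 = 1/1.04·[0.7250·15.0257 + 0.2750·45.0370] = 22.3835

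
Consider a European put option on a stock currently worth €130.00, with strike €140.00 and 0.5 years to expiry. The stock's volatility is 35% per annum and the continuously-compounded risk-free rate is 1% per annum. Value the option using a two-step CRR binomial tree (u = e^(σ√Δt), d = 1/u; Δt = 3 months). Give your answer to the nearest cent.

CRR parameters: u = e^(σ√Δt) = e^(0.35·√0.25) = 1.1912, d = 1/u = 0.8395
Per-period rate: rΔt = 0.01·0.25 = 0.0025, so R = e^0.0025 = 1.0025
Risk-neutral probability p = (e^0.0025 − 0.8395)/(1.1912 − 0.8395) = 0.1630/0.3518 = 0.4635
Terminal stock prices: S_uu = 184.5, S_ud = 130, S_dd = 91.61
Terminal payoffs (K − S): max(-44.48, 0) = 0, max(10, 0) = 10, max(48.39, 0) = 48.39
Node u (S = 154.9): V_u = e^(−0.0025)·[0.4635·0.0000 + 0.5365·10.0000] = 5.3518
Node d (S = 109.1): V_d = e^(−0.0025)·[0.4635·10.0000 + 0.5365·48.3905] = 30.5210
Node 0 (S = 130): V_0 = e^(−0.0025)·[0.4635·5.3518 + 0.5365·30.5210] = 18.8086

€18.81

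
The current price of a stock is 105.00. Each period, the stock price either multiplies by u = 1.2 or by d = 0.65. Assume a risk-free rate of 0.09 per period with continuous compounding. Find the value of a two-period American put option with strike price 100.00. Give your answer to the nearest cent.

7.93

Risk-neutral probability p = (e^0.09 − 0.65)/(1.2 − 0.65) = 0.4442/0.5500 = 0.8076
Terminal stock prices: S_uu = 151.2, S_ud = 81.9, S_dd = 44.36
Terminal payoffs (K − S): max(-51.2, 0) = 0, max(18.1, 0) = 18.1, max(55.64, 0) = 55.64
Node u (S = 126): continuation = e^(−0.09)·[0.8076·0.0000 + 0.1924·18.1000] = 3.1829; exercise value = 0.0000 ≤ continuation, so V_u = 3.1829
Node d (S = 68.25): continuation = e^(−0.09)·[0.8076·18.1000 + 0.1924·55.6375] = 23.1431; exercise value = 31.7500 > continuation, so V_d = 31.7500 (exercise)
Node 0 (S = 105): continuation = e^(−0.09)·[0.8076·3.1829 + 0.1924·31.7500] = 7.9325; exercise value = 0.0000 ≤ continuation, so V_0 = 7.9325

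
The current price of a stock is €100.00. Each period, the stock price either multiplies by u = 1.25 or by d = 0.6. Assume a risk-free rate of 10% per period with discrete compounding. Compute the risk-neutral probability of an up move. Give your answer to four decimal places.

Risk-neutral probability p = (1 + 0.1 − 0.6)/(1.25 − 0.6) = 0.5000/0.6500 = 0.7692

p = 0.7692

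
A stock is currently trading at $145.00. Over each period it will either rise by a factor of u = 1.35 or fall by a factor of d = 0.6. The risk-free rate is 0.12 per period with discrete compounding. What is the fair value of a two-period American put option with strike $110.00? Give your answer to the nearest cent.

Risk-neutral probability p = (1 + 0.12 − 0.6)/(1.35 − 0.6) = 0.5200/0.7500 = 0.6933
Terminal stock prices: S_uu = 264.3, S_ud = 117.4, S_dd = 52.2
Terminal payoffs (K − S): max(-154.3, 0) = 0, max(-7.45, 0) = 0, max(57.8, 0) = 57.8
Node u (S = 195.8): continuation = 1/1.12·[0.6933·0.0000 + 0.3067·0.0000] = 0.0000; exercise value = 0.0000 ≤ continuation, so V_u = 0.0000
Node d (S = 87): continuation = 1/1.12·[0.6933·0.0000 + 0.3067·57.8000] = 15.8262; exercise value = 23.0000 > continuation, so V_d = 23.0000 (exercise)
Node 0 (S = 145): continuation = 1/1.12·[0.6933·0.0000 + 0.3067·23.0000] = 6.2976; exercise value = 0.0000 ≤ continuation, so V_0 = 6.2976

$6.30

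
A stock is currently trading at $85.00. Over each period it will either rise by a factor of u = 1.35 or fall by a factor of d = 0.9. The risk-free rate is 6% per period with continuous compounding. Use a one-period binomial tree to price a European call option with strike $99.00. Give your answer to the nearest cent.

Risk-neutral probability p = (e^0.06 − 0.9)/(1.35 − 0.9) = 0.1618/0.4500 = 0.3596
Terminal stock prices: S_u = 114.8, S_d = 76.5
Terminal payoffs (S − K): max(15.75, 0) = 15.75, max(-22.5, 0) = 0
Node 0 (S = 85): V_0 = e^(−0.06)·[0.3596·15.7500 + 0.6404·0.0000] = 5.3344

$5.33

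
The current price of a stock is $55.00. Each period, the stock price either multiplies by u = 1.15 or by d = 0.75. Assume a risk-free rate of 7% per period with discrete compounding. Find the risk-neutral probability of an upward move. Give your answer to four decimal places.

Risk-neutral probability p = (1 + 0.07 − 0.75)/(1.15 − 0.75) = 0.3200/0.4000 = 0.8000

p = 0.8000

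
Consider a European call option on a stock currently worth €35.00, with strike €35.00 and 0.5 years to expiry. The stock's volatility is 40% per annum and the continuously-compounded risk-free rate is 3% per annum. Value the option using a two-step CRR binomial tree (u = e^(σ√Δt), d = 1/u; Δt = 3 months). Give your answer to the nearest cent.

CRR parameters: u = e^(σ√Δt) = e^(0.4·√0.25) = 1.2214, d = 1/u = 0.8187
Per-period rate: rΔt = 0.03·0.25 = 0.0075, so R = e^0.0075 = 1.0075
Risk-neutral probability p = (e^0.0075 − 0.8187)/(1.2214 − 0.8187) = 0.1888/0.4027 = 0.4689
Terminal stock prices: S_uu = 52.21, S_ud = 35, S_dd = 23.46
Terminal payoffs (S − K): max(17.21, 0) = 17.21, max(0, 0) = 0, max(-11.54, 0) = 0
Node u (S = 42.75): V_u = e^(−0.0075)·[0.4689·17.2139 + 0.5311·0.0000] = 8.0106
Node d (S = 28.66): V_d = e^(−0.0075)·[0.4689·0.0000 + 0.5311·0.0000] = 0.0000
Node 0 (S = 35): V_0 = e^(−0.0075)·[0.4689·8.0106 + 0.5311·0.0000] = 3.7278

€3.73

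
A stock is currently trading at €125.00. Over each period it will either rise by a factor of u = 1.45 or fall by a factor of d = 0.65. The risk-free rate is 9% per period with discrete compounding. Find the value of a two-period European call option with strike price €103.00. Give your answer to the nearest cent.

€46.86

Risk-neutral probability p = (1 + 0.09 − 0.65)/(1.45 − 0.65) = 0.4400/0.8000 = 0.5500
Terminal stock prices: S_uu = 262.8, S_ud = 117.8, S_dd = 52.81
Terminal payoffs (S − K): max(159.8, 0) = 159.8, max(14.81, 0) = 14.81, max(-50.19, 0) = 0
Node u (S = 181.2): V_u = 1/1.09·[0.5500·159.8125 + 0.4500·14.8125] = 86.7546
Node d (S = 81.25): V_d = 1/1.09·[0.5500·14.8125 + 0.4500·0.0000] = 7.4742
Node 0 (S = 125): V_0 = 1/1.09·[0.5500·86.7546 + 0.4500·7.4742] = 46.8609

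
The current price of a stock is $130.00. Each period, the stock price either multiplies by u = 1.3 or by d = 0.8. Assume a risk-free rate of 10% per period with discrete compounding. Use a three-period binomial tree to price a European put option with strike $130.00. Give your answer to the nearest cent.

Risk-neutral probability p = (1 + 0.1 − 0.8)/(1.3 − 0.8) = 0.3000/0.5000 = 0.6000
Terminal stock prices: S_uuu = 285.6, S_uud = 175.8, S_udd = 108.2, S_ddd = 66.56
Terminal payoffs (K − S): max(-155.6, 0) = 0, max(-45.76, 0) = 0, max(21.84, 0) = 21.84, max(63.44, 0) = 63.44
Node uu (S = 219.7): V_uu = 1/1.1·[0.6000·0.0000 + 0.4000·0.0000] = 0.0000
Node ud (S = 135.2): V_ud = 1/1.1·[0.6000·0.0000 + 0.4000·21.8400] = 7.9418
Node dd (S = 83.2): V_dd = 1/1.1·[0.6000·21.8400 + 0.4000·63.4400] = 34.9818
Node u (S = 169): V_u = 1/1.1·[0.6000·0.0000 + 0.4000·7.9418] = 2.8879
Node d (S = 104): V_d = 1/1.1·[0.6000·7.9418 + 0.4000·34.9818] = 17.0526
Node 0 (S = 130): V_0 = 1/1.1·[0.6000·2.8879 + 0.4000·17.0526] = 7.7762

$7.78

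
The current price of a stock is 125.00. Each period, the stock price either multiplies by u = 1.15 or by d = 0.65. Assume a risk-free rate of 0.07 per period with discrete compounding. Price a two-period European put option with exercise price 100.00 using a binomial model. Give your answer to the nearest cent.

2.60

Risk-neutral probability p = (1 + 0.07 − 0.65)/(1.15 − 0.65) = 0.4200/0.5000 = 0.8400
Terminal stock prices: S_uu = 165.3, S_ud = 93.44, S_dd = 52.81
Terminal payoffs (K − S): max(-65.31, 0) = 0, max(6.562, 0) = 6.562, max(47.19, 0) = 47.19
Node u (S = 143.8): V_u = 1/1.07·[0.8400·0.0000 + 0.1600·6.5625] = 0.9813
Node d (S = 81.25): V_d = 1/1.07·[0.8400·6.5625 + 0.1600·47.1875] = 12.2079
Node 0 (S = 125): V_0 = 1/1.07·[0.8400·0.9813 + 0.1600·12.2079] = 2.5959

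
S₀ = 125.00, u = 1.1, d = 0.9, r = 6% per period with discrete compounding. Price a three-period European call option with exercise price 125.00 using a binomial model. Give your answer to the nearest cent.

21.37

Risk-neutral probability p = (1 + 0.06 − 0.9)/(1.1 − 0.9) = 0.1600/0.2000 = 0.8000
Terminal stock prices: S_uuu = 166.4, S_uud = 136.1, S_udd = 111.4, S_ddd = 91.13
Terminal payoffs (S − K): max(41.38, 0) = 41.38, max(11.13, 0) = 11.13, max(-13.62, 0) = 0, max(-33.87, 0) = 0
Node uu (S = 151.3): V_uu = 1/1.06·[0.8000·41.3750 + 0.2000·11.1250] = 33.3255
Node ud (S = 123.8): V_ud = 1/1.06·[0.8000·11.1250 + 0.2000·0.0000] = 8.3962
Node dd (S = 101.2): V_dd = 1/1.06·[0.8000·0.0000 + 0.2000·0.0000] = 0.0000
Node u (S = 137.5): V_u = 1/1.06·[0.8000·33.3255 + 0.2000·8.3962] = 26.7355
Node d (S = 112.5): V_d = 1/1.06·[0.8000·8.3962 + 0.2000·0.0000] = 6.3368
Node 0 (S = 125): V_0 = 1/1.06·[0.8000·26.7355 + 0.2000·6.3368] = 21.3733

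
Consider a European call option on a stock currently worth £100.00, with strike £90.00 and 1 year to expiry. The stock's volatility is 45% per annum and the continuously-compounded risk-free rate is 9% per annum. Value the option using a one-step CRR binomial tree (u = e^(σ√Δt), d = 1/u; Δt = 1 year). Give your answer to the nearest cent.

CRR parameters: u = e^(σ√Δt) = e^(0.45·√1) = 1.5683, d = 1/u = 0.6376
Per-period rate: rΔt = 0.09·1 = 0.09, so R = e^0.09 = 1.0942
Risk-neutral probability p = (e^0.09 − 0.6376)/(1.5683 − 0.6376) = 0.4565/0.9307 = 0.4905
Terminal stock prices: S_u = 156.8, S_d = 63.76
Terminal payoffs (S − K): max(66.83, 0) = 66.83, max(-26.24, 0) = 0
Node 0 (S = 100): V_0 = e^(−0.09)·[0.4905·66.8312 + 0.5095·0.0000] = 29.9623

£29.96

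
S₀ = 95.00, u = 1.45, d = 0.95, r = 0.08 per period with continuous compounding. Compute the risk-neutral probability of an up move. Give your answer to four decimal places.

p = 0.2666

Risk-neutral probability p = (e^0.08 − 0.95)/(1.45 − 0.95) = 0.1333/0.5000 = 0.2666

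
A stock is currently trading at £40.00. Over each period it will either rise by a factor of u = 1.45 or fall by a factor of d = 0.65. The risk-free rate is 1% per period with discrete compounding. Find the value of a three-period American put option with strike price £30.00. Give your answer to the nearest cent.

Risk-neutral probability p = (1 + 0.01 − 0.65)/(1.45 − 0.65) = 0.3600/0.8000 = 0.4500
Terminal stock prices: S_uuu = 121.9, S_uud = 54.66, S_udd = 24.51, S_ddd = 10.98
Terminal payoffs (K − S): max(-91.94, 0) = 0, max(-24.66, 0) = 0, max(5.495, 0) = 5.495, max(19.02, 0) = 19.02
Node uu (S = 84.1): continuation = 1/1.01·[0.4500·0.0000 + 0.5500·0.0000] = 0.0000; exercise value = 0.0000 ≤ continuation, so V_uu = 0.0000
Node ud (S = 37.7): continuation = 1/1.01·[0.4500·0.0000 + 0.5500·5.4950] = 2.9923; exercise value = 0.0000 ≤ continuation, so V_ud = 2.9923
Node dd (S = 16.9): continuation = 1/1.01·[0.4500·5.4950 + 0.5500·19.0150] = 12.8030; exercise value = 13.1000 > continuation, so V_dd = 13.1000 (exercise)
Node u (S = 58): continuation = 1/1.01·[0.4500·0.0000 + 0.5500·2.9923] = 1.6295; exercise value = 0.0000 ≤ continuation, so V_u = 1.6295
Node d (S = 26): continuation = 1/1.01·[0.4500·2.9923 + 0.5500·13.1000] = 8.4669; exercise value = 4.0000 ≤ continuation, so V_d = 8.4669
Node 0 (S = 40): continuation = 1/1.01·[0.4500·1.6295 + 0.5500·8.4669] = 5.3367; exercise value = 0.0000 ≤ continuation, so V_0 = 5.3367

£5.34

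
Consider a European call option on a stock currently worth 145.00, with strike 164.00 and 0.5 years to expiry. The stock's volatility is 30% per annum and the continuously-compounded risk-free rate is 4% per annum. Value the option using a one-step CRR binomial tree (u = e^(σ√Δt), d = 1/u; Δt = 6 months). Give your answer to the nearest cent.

7.40

CRR parameters: u = e^(σ√Δt) = e^(0.3·√0.5) = 1.2363, d = 1/u = 0.8089
Per-period rate: rΔt = 0.04·0.5 = 0.02, so R = e^0.02 = 1.0202
Risk-neutral probability p = (e^0.02 − 0.8089)/(1.2363 − 0.8089) = 0.2113/0.4275 = 0.4944
Terminal stock prices: S_u = 179.3, S_d = 117.3
Terminal payoffs (S − K): max(15.27, 0) = 15.27, max(-46.72, 0) = 0
Node 0 (S = 145): V_0 = e^(−0.02)·[0.4944·15.2651 + 0.5056·0.0000] = 7.3980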